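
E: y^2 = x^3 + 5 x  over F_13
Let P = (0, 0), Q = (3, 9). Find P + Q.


P != Q, so use the chord formula.
s = (y2 - y1) / (x2 - x1) = (9) / (3) mod 13 = 3
x3 = s^2 - x1 - x2 mod 13 = 3^2 - 0 - 3 = 6
y3 = s (x1 - x3) - y1 mod 13 = 3 * (0 - 6) - 0 = 8

P + Q = (6, 8)


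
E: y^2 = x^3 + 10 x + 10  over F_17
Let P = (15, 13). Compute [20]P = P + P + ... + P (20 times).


k = 20 = 10100_2 (binary, LSB first: 00101)
Double-and-add from P = (15, 13):
  bit 0 = 0: acc unchanged = O
  bit 1 = 0: acc unchanged = O
  bit 2 = 1: acc = O + (5, 10) = (5, 10)
  bit 3 = 0: acc unchanged = (5, 10)
  bit 4 = 1: acc = (5, 10) + (1, 2) = (15, 4)

20P = (15, 4)


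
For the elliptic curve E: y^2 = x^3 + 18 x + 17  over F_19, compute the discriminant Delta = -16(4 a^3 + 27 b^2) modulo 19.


4 a^3 + 27 b^2 = 4*18^3 + 27*17^2 = 23328 + 7803 = 31131
Delta = -16 * (31131) = -498096
Delta mod 19 = 8

Delta = 8 (mod 19)


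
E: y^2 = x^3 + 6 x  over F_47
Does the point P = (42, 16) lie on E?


Check whether y^2 = x^3 + 6 x + 0 (mod 47) for (x, y) = (42, 16).
LHS: y^2 = 16^2 mod 47 = 21
RHS: x^3 + 6 x + 0 = 42^3 + 6*42 + 0 mod 47 = 33
LHS != RHS

No, not on the curve


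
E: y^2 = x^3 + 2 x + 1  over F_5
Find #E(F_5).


For each x in F_5, count y with y^2 = x^3 + 2 x + 1 mod 5:
  x = 0: RHS = 1, y in [1, 4]  -> 2 point(s)
  x = 1: RHS = 4, y in [2, 3]  -> 2 point(s)
  x = 3: RHS = 4, y in [2, 3]  -> 2 point(s)
Affine points: 6. Add the point at infinity: total = 7.

#E(F_5) = 7


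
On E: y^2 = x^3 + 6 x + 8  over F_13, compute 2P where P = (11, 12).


k = 2 = 10_2 (binary, LSB first: 01)
Double-and-add from P = (11, 12):
  bit 0 = 0: acc unchanged = O
  bit 1 = 1: acc = O + (7, 4) = (7, 4)

2P = (7, 4)


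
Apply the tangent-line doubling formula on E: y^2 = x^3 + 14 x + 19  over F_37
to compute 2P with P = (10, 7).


Doubling: s = (3 x1^2 + a) / (2 y1)
s = (3*10^2 + 14) / (2*7) mod 37 = 33
x3 = s^2 - 2 x1 mod 37 = 33^2 - 2*10 = 33
y3 = s (x1 - x3) - y1 mod 37 = 33 * (10 - 33) - 7 = 11

2P = (33, 11)


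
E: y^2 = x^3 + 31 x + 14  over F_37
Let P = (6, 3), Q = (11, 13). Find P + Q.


P != Q, so use the chord formula.
s = (y2 - y1) / (x2 - x1) = (10) / (5) mod 37 = 2
x3 = s^2 - x1 - x2 mod 37 = 2^2 - 6 - 11 = 24
y3 = s (x1 - x3) - y1 mod 37 = 2 * (6 - 24) - 3 = 35

P + Q = (24, 35)


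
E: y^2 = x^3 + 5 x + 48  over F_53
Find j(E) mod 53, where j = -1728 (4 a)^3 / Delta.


Delta = -16(4 a^3 + 27 b^2) mod 53 = 15
-1728 * (4 a)^3 = -1728 * (4*5)^3 mod 53 = 43
j = 43 * 15^(-1) mod 53 = 17

j = 17 (mod 53)


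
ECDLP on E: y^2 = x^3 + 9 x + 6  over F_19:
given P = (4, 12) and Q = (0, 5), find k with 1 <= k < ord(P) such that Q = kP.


Enumerate multiples of P until we hit Q = (0, 5):
  1P = (4, 12)
  2P = (11, 7)
  3P = (8, 18)
  4P = (14, 11)
  5P = (5, 9)
  6P = (0, 14)
  7P = (1, 15)
  8P = (15, 18)
  9P = (16, 16)
  10P = (16, 3)
  11P = (15, 1)
  12P = (1, 4)
  13P = (0, 5)
Match found at i = 13.

k = 13


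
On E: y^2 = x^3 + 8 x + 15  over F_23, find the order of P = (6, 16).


Compute successive multiples of P until we hit O:
  1P = (6, 16)
  2P = (13, 19)
  3P = (7, 0)
  4P = (13, 4)
  5P = (6, 7)
  6P = O

ord(P) = 6


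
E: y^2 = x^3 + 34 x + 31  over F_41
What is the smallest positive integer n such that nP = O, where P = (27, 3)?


Compute successive multiples of P until we hit O:
  1P = (27, 3)
  2P = (10, 10)
  3P = (8, 35)
  4P = (1, 5)
  5P = (5, 30)
  6P = (5, 11)
  7P = (1, 36)
  8P = (8, 6)
  ... (continuing to 11P)
  11P = O

ord(P) = 11


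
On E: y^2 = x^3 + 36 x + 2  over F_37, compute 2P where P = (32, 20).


Doubling: s = (3 x1^2 + a) / (2 y1)
s = (3*32^2 + 36) / (2*20) mod 37 = 0
x3 = s^2 - 2 x1 mod 37 = 0^2 - 2*32 = 10
y3 = s (x1 - x3) - y1 mod 37 = 0 * (32 - 10) - 20 = 17

2P = (10, 17)


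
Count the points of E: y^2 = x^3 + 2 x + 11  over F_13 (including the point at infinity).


For each x in F_13, count y with y^2 = x^3 + 2 x + 11 mod 13:
  x = 1: RHS = 1, y in [1, 12]  -> 2 point(s)
  x = 2: RHS = 10, y in [6, 7]  -> 2 point(s)
  x = 5: RHS = 3, y in [4, 9]  -> 2 point(s)
  x = 7: RHS = 4, y in [2, 11]  -> 2 point(s)
  x = 9: RHS = 4, y in [2, 11]  -> 2 point(s)
  x = 10: RHS = 4, y in [2, 11]  -> 2 point(s)
  x = 11: RHS = 12, y in [5, 8]  -> 2 point(s)
Affine points: 14. Add the point at infinity: total = 15.

#E(F_13) = 15


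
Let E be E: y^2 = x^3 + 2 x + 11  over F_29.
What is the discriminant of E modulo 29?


4 a^3 + 27 b^2 = 4*2^3 + 27*11^2 = 32 + 3267 = 3299
Delta = -16 * (3299) = -52784
Delta mod 29 = 25

Delta = 25 (mod 29)


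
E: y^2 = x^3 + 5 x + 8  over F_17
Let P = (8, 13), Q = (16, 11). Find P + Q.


P != Q, so use the chord formula.
s = (y2 - y1) / (x2 - x1) = (15) / (8) mod 17 = 4
x3 = s^2 - x1 - x2 mod 17 = 4^2 - 8 - 16 = 9
y3 = s (x1 - x3) - y1 mod 17 = 4 * (8 - 9) - 13 = 0

P + Q = (9, 0)


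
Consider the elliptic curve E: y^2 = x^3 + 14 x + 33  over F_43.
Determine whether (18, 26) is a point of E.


Check whether y^2 = x^3 + 14 x + 33 (mod 43) for (x, y) = (18, 26).
LHS: y^2 = 26^2 mod 43 = 31
RHS: x^3 + 14 x + 33 = 18^3 + 14*18 + 33 mod 43 = 11
LHS != RHS

No, not on the curve


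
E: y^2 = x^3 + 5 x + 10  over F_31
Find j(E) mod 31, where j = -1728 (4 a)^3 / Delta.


Delta = -16(4 a^3 + 27 b^2) mod 31 = 12
-1728 * (4 a)^3 = -1728 * (4*5)^3 mod 31 = 16
j = 16 * 12^(-1) mod 31 = 22

j = 22 (mod 31)


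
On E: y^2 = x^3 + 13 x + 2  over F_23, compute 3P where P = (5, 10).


k = 3 = 11_2 (binary, LSB first: 11)
Double-and-add from P = (5, 10):
  bit 0 = 1: acc = O + (5, 10) = (5, 10)
  bit 1 = 1: acc = (5, 10) + (2, 17) = (1, 19)

3P = (1, 19)


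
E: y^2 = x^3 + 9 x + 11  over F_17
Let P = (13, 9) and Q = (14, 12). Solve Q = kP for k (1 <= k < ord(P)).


Enumerate multiples of P until we hit Q = (14, 12):
  1P = (13, 9)
  2P = (10, 9)
  3P = (11, 8)
  4P = (6, 3)
  5P = (14, 12)
Match found at i = 5.

k = 5


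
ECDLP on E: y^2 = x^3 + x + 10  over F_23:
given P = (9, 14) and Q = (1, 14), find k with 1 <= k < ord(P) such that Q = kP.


Enumerate multiples of P until we hit Q = (1, 14):
  1P = (9, 14)
  2P = (11, 8)
  3P = (12, 18)
  4P = (14, 10)
  5P = (8, 22)
  6P = (1, 14)
Match found at i = 6.

k = 6


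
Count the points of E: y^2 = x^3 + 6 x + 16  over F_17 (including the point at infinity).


For each x in F_17, count y with y^2 = x^3 + 6 x + 16 mod 17:
  x = 0: RHS = 16, y in [4, 13]  -> 2 point(s)
  x = 2: RHS = 2, y in [6, 11]  -> 2 point(s)
  x = 4: RHS = 2, y in [6, 11]  -> 2 point(s)
  x = 5: RHS = 1, y in [1, 16]  -> 2 point(s)
  x = 6: RHS = 13, y in [8, 9]  -> 2 point(s)
  x = 8: RHS = 15, y in [7, 10]  -> 2 point(s)
  x = 9: RHS = 0, y in [0]  -> 1 point(s)
  x = 11: RHS = 2, y in [6, 11]  -> 2 point(s)
  x = 13: RHS = 13, y in [8, 9]  -> 2 point(s)
  x = 15: RHS = 13, y in [8, 9]  -> 2 point(s)
  x = 16: RHS = 9, y in [3, 14]  -> 2 point(s)
Affine points: 21. Add the point at infinity: total = 22.

#E(F_17) = 22


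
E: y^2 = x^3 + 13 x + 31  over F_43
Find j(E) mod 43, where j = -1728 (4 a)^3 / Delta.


Delta = -16(4 a^3 + 27 b^2) mod 43 = 15
-1728 * (4 a)^3 = -1728 * (4*13)^3 mod 43 = 16
j = 16 * 15^(-1) mod 43 = 24

j = 24 (mod 43)


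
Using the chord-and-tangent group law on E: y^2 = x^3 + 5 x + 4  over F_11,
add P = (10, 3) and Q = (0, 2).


P != Q, so use the chord formula.
s = (y2 - y1) / (x2 - x1) = (10) / (1) mod 11 = 10
x3 = s^2 - x1 - x2 mod 11 = 10^2 - 10 - 0 = 2
y3 = s (x1 - x3) - y1 mod 11 = 10 * (10 - 2) - 3 = 0

P + Q = (2, 0)


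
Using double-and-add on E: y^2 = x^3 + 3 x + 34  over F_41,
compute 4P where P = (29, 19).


k = 4 = 100_2 (binary, LSB first: 001)
Double-and-add from P = (29, 19):
  bit 0 = 0: acc unchanged = O
  bit 1 = 0: acc unchanged = O
  bit 2 = 1: acc = O + (5, 25) = (5, 25)

4P = (5, 25)


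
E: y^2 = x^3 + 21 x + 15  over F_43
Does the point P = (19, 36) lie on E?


Check whether y^2 = x^3 + 21 x + 15 (mod 43) for (x, y) = (19, 36).
LHS: y^2 = 36^2 mod 43 = 6
RHS: x^3 + 21 x + 15 = 19^3 + 21*19 + 15 mod 43 = 6
LHS = RHS

Yes, on the curve


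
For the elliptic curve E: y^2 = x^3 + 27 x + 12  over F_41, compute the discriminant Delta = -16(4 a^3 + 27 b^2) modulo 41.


4 a^3 + 27 b^2 = 4*27^3 + 27*12^2 = 78732 + 3888 = 82620
Delta = -16 * (82620) = -1321920
Delta mod 41 = 2

Delta = 2 (mod 41)


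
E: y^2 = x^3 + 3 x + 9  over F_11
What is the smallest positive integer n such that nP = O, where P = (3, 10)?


Compute successive multiples of P until we hit O:
  1P = (3, 10)
  2P = (10, 7)
  3P = (2, 10)
  4P = (6, 1)
  5P = (0, 3)
  6P = (0, 8)
  7P = (6, 10)
  8P = (2, 1)
  ... (continuing to 11P)
  11P = O

ord(P) = 11


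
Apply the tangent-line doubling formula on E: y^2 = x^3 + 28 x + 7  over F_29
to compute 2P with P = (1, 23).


Doubling: s = (3 x1^2 + a) / (2 y1)
s = (3*1^2 + 28) / (2*23) mod 29 = 24
x3 = s^2 - 2 x1 mod 29 = 24^2 - 2*1 = 23
y3 = s (x1 - x3) - y1 mod 29 = 24 * (1 - 23) - 23 = 0

2P = (23, 0)


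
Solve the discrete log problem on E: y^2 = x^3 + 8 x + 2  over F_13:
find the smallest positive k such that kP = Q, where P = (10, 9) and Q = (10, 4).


Enumerate multiples of P until we hit Q = (10, 4):
  1P = (10, 9)
  2P = (3, 1)
  3P = (9, 7)
  4P = (11, 2)
  5P = (2, 0)
  6P = (11, 11)
  7P = (9, 6)
  8P = (3, 12)
  9P = (10, 4)
Match found at i = 9.

k = 9


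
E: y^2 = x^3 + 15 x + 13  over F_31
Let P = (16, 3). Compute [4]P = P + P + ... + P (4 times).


k = 4 = 100_2 (binary, LSB first: 001)
Double-and-add from P = (16, 3):
  bit 0 = 0: acc unchanged = O
  bit 1 = 0: acc unchanged = O
  bit 2 = 1: acc = O + (20, 6) = (20, 6)

4P = (20, 6)


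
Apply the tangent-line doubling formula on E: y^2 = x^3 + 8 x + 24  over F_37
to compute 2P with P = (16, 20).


Doubling: s = (3 x1^2 + a) / (2 y1)
s = (3*16^2 + 8) / (2*20) mod 37 = 12
x3 = s^2 - 2 x1 mod 37 = 12^2 - 2*16 = 1
y3 = s (x1 - x3) - y1 mod 37 = 12 * (16 - 1) - 20 = 12

2P = (1, 12)


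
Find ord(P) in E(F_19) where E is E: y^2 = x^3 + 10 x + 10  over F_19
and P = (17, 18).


Compute successive multiples of P until we hit O:
  1P = (17, 18)
  2P = (11, 11)
  3P = (14, 14)
  4P = (13, 0)
  5P = (14, 5)
  6P = (11, 8)
  7P = (17, 1)
  8P = O

ord(P) = 8


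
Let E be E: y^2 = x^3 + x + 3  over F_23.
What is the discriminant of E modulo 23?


4 a^3 + 27 b^2 = 4*1^3 + 27*3^2 = 4 + 243 = 247
Delta = -16 * (247) = -3952
Delta mod 23 = 4

Delta = 4 (mod 23)


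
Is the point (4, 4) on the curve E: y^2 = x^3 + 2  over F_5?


Check whether y^2 = x^3 + 0 x + 2 (mod 5) for (x, y) = (4, 4).
LHS: y^2 = 4^2 mod 5 = 1
RHS: x^3 + 0 x + 2 = 4^3 + 0*4 + 2 mod 5 = 1
LHS = RHS

Yes, on the curve


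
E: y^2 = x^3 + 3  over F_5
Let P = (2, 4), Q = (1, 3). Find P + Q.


P != Q, so use the chord formula.
s = (y2 - y1) / (x2 - x1) = (4) / (4) mod 5 = 1
x3 = s^2 - x1 - x2 mod 5 = 1^2 - 2 - 1 = 3
y3 = s (x1 - x3) - y1 mod 5 = 1 * (2 - 3) - 4 = 0

P + Q = (3, 0)


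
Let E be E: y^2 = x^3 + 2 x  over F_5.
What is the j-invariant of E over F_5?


Delta = -16(4 a^3 + 27 b^2) mod 5 = 3
-1728 * (4 a)^3 = -1728 * (4*2)^3 mod 5 = 4
j = 4 * 3^(-1) mod 5 = 3

j = 3 (mod 5)


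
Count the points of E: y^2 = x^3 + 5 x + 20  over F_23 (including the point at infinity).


For each x in F_23, count y with y^2 = x^3 + 5 x + 20 mod 23:
  x = 1: RHS = 3, y in [7, 16]  -> 2 point(s)
  x = 3: RHS = 16, y in [4, 19]  -> 2 point(s)
  x = 4: RHS = 12, y in [9, 14]  -> 2 point(s)
  x = 5: RHS = 9, y in [3, 20]  -> 2 point(s)
  x = 6: RHS = 13, y in [6, 17]  -> 2 point(s)
  x = 9: RHS = 12, y in [9, 14]  -> 2 point(s)
  x = 10: RHS = 12, y in [9, 14]  -> 2 point(s)
  x = 11: RHS = 3, y in [7, 16]  -> 2 point(s)
  x = 17: RHS = 4, y in [2, 21]  -> 2 point(s)
  x = 18: RHS = 8, y in [10, 13]  -> 2 point(s)
  x = 20: RHS = 1, y in [1, 22]  -> 2 point(s)
  x = 21: RHS = 2, y in [5, 18]  -> 2 point(s)
Affine points: 24. Add the point at infinity: total = 25.

#E(F_23) = 25


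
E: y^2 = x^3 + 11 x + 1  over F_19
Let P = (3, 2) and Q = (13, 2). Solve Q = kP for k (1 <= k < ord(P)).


Enumerate multiples of P until we hit Q = (13, 2):
  1P = (3, 2)
  2P = (13, 17)
  3P = (10, 16)
  4P = (10, 3)
  5P = (13, 2)
Match found at i = 5.

k = 5


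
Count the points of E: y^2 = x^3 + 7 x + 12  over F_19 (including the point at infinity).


For each x in F_19, count y with y^2 = x^3 + 7 x + 12 mod 19:
  x = 1: RHS = 1, y in [1, 18]  -> 2 point(s)
  x = 4: RHS = 9, y in [3, 16]  -> 2 point(s)
  x = 5: RHS = 1, y in [1, 18]  -> 2 point(s)
  x = 6: RHS = 4, y in [2, 17]  -> 2 point(s)
  x = 7: RHS = 5, y in [9, 10]  -> 2 point(s)
  x = 9: RHS = 6, y in [5, 14]  -> 2 point(s)
  x = 12: RHS = 0, y in [0]  -> 1 point(s)
  x = 13: RHS = 1, y in [1, 18]  -> 2 point(s)
  x = 14: RHS = 4, y in [2, 17]  -> 2 point(s)
  x = 17: RHS = 9, y in [3, 16]  -> 2 point(s)
  x = 18: RHS = 4, y in [2, 17]  -> 2 point(s)
Affine points: 21. Add the point at infinity: total = 22.

#E(F_19) = 22


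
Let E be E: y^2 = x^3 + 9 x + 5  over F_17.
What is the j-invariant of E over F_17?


Delta = -16(4 a^3 + 27 b^2) mod 17 = 4
-1728 * (4 a)^3 = -1728 * (4*9)^3 mod 17 = 14
j = 14 * 4^(-1) mod 17 = 12

j = 12 (mod 17)


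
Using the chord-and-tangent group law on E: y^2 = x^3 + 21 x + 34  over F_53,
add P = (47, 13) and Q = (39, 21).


P != Q, so use the chord formula.
s = (y2 - y1) / (x2 - x1) = (8) / (45) mod 53 = 52
x3 = s^2 - x1 - x2 mod 53 = 52^2 - 47 - 39 = 21
y3 = s (x1 - x3) - y1 mod 53 = 52 * (47 - 21) - 13 = 14

P + Q = (21, 14)


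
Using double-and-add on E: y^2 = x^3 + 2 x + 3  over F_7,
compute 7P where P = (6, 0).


k = 7 = 111_2 (binary, LSB first: 111)
Double-and-add from P = (6, 0):
  bit 0 = 1: acc = O + (6, 0) = (6, 0)
  bit 1 = 1: acc = (6, 0) + O = (6, 0)
  bit 2 = 1: acc = (6, 0) + O = (6, 0)

7P = (6, 0)


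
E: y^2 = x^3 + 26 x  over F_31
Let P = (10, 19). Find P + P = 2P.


Doubling: s = (3 x1^2 + a) / (2 y1)
s = (3*10^2 + 26) / (2*19) mod 31 = 20
x3 = s^2 - 2 x1 mod 31 = 20^2 - 2*10 = 8
y3 = s (x1 - x3) - y1 mod 31 = 20 * (10 - 8) - 19 = 21

2P = (8, 21)


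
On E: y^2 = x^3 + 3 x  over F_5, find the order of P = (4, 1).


Compute successive multiples of P until we hit O:
  1P = (4, 1)
  2P = (1, 3)
  3P = (1, 2)
  4P = (4, 4)
  5P = O

ord(P) = 5


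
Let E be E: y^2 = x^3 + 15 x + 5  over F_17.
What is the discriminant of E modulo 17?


4 a^3 + 27 b^2 = 4*15^3 + 27*5^2 = 13500 + 675 = 14175
Delta = -16 * (14175) = -226800
Delta mod 17 = 14

Delta = 14 (mod 17)


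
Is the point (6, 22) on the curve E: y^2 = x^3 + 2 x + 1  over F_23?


Check whether y^2 = x^3 + 2 x + 1 (mod 23) for (x, y) = (6, 22).
LHS: y^2 = 22^2 mod 23 = 1
RHS: x^3 + 2 x + 1 = 6^3 + 2*6 + 1 mod 23 = 22
LHS != RHS

No, not on the curve


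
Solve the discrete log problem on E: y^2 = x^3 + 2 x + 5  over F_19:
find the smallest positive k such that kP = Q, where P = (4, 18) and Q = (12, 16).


Enumerate multiples of P until we hit Q = (12, 16):
  1P = (4, 18)
  2P = (9, 12)
  3P = (12, 3)
  4P = (8, 18)
  5P = (7, 1)
  6P = (0, 10)
  7P = (0, 9)
  8P = (7, 18)
  9P = (8, 1)
  10P = (12, 16)
Match found at i = 10.

k = 10


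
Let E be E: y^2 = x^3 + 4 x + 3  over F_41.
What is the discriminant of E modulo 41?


4 a^3 + 27 b^2 = 4*4^3 + 27*3^2 = 256 + 243 = 499
Delta = -16 * (499) = -7984
Delta mod 41 = 11

Delta = 11 (mod 41)


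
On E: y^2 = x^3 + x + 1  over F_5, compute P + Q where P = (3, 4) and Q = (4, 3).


P != Q, so use the chord formula.
s = (y2 - y1) / (x2 - x1) = (4) / (1) mod 5 = 4
x3 = s^2 - x1 - x2 mod 5 = 4^2 - 3 - 4 = 4
y3 = s (x1 - x3) - y1 mod 5 = 4 * (3 - 4) - 4 = 2

P + Q = (4, 2)


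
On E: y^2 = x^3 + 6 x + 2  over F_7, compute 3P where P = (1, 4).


k = 3 = 11_2 (binary, LSB first: 11)
Double-and-add from P = (1, 4):
  bit 0 = 1: acc = O + (1, 4) = (1, 4)
  bit 1 = 1: acc = (1, 4) + (2, 1) = (6, 4)

3P = (6, 4)


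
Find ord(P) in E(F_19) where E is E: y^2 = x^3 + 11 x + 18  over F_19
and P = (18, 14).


Compute successive multiples of P until we hit O:
  1P = (18, 14)
  2P = (7, 1)
  3P = (10, 11)
  4P = (14, 16)
  5P = (11, 11)
  6P = (15, 9)
  7P = (12, 15)
  8P = (17, 8)
  ... (continuing to 19P)
  19P = O

ord(P) = 19


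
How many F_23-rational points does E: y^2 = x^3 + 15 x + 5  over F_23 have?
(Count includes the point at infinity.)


For each x in F_23, count y with y^2 = x^3 + 15 x + 5 mod 23:
  x = 3: RHS = 8, y in [10, 13]  -> 2 point(s)
  x = 6: RHS = 12, y in [9, 14]  -> 2 point(s)
  x = 7: RHS = 16, y in [4, 19]  -> 2 point(s)
  x = 8: RHS = 16, y in [4, 19]  -> 2 point(s)
  x = 9: RHS = 18, y in [8, 15]  -> 2 point(s)
  x = 11: RHS = 6, y in [11, 12]  -> 2 point(s)
  x = 12: RHS = 4, y in [2, 21]  -> 2 point(s)
  x = 18: RHS = 12, y in [9, 14]  -> 2 point(s)
  x = 20: RHS = 2, y in [5, 18]  -> 2 point(s)
  x = 21: RHS = 13, y in [6, 17]  -> 2 point(s)
  x = 22: RHS = 12, y in [9, 14]  -> 2 point(s)
Affine points: 22. Add the point at infinity: total = 23.

#E(F_23) = 23


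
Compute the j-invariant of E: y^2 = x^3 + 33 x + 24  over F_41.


Delta = -16(4 a^3 + 27 b^2) mod 41 = 6
-1728 * (4 a)^3 = -1728 * (4*33)^3 mod 41 = 13
j = 13 * 6^(-1) mod 41 = 9

j = 9 (mod 41)


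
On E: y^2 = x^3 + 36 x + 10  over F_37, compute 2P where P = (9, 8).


Doubling: s = (3 x1^2 + a) / (2 y1)
s = (3*9^2 + 36) / (2*8) mod 37 = 29
x3 = s^2 - 2 x1 mod 37 = 29^2 - 2*9 = 9
y3 = s (x1 - x3) - y1 mod 37 = 29 * (9 - 9) - 8 = 29

2P = (9, 29)


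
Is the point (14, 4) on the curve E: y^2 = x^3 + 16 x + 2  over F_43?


Check whether y^2 = x^3 + 16 x + 2 (mod 43) for (x, y) = (14, 4).
LHS: y^2 = 4^2 mod 43 = 16
RHS: x^3 + 16 x + 2 = 14^3 + 16*14 + 2 mod 43 = 3
LHS != RHS

No, not on the curve


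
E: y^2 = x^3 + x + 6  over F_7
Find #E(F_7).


For each x in F_7, count y with y^2 = x^3 + 1 x + 6 mod 7:
  x = 1: RHS = 1, y in [1, 6]  -> 2 point(s)
  x = 2: RHS = 2, y in [3, 4]  -> 2 point(s)
  x = 3: RHS = 1, y in [1, 6]  -> 2 point(s)
  x = 4: RHS = 4, y in [2, 5]  -> 2 point(s)
  x = 6: RHS = 4, y in [2, 5]  -> 2 point(s)
Affine points: 10. Add the point at infinity: total = 11.

#E(F_7) = 11


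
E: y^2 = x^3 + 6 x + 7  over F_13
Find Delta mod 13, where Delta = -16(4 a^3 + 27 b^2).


4 a^3 + 27 b^2 = 4*6^3 + 27*7^2 = 864 + 1323 = 2187
Delta = -16 * (2187) = -34992
Delta mod 13 = 4

Delta = 4 (mod 13)


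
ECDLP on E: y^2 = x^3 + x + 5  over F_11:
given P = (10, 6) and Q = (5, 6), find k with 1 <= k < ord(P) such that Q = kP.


Enumerate multiples of P until we hit Q = (5, 6):
  1P = (10, 6)
  2P = (7, 6)
  3P = (5, 5)
  4P = (0, 7)
  5P = (2, 2)
  6P = (2, 9)
  7P = (0, 4)
  8P = (5, 6)
Match found at i = 8.

k = 8


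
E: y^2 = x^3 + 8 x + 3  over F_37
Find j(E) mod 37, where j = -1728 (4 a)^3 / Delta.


Delta = -16(4 a^3 + 27 b^2) mod 37 = 11
-1728 * (4 a)^3 = -1728 * (4*8)^3 mod 37 = 31
j = 31 * 11^(-1) mod 37 = 23

j = 23 (mod 37)


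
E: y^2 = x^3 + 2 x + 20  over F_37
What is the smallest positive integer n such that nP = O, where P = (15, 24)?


Compute successive multiples of P until we hit O:
  1P = (15, 24)
  2P = (8, 20)
  3P = (3, 4)
  4P = (30, 25)
  5P = (17, 3)
  6P = (32, 25)
  7P = (11, 35)
  8P = (7, 28)
  ... (continuing to 39P)
  39P = O

ord(P) = 39


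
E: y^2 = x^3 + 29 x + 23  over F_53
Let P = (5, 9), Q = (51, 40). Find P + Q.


P != Q, so use the chord formula.
s = (y2 - y1) / (x2 - x1) = (31) / (46) mod 53 = 41
x3 = s^2 - x1 - x2 mod 53 = 41^2 - 5 - 51 = 35
y3 = s (x1 - x3) - y1 mod 53 = 41 * (5 - 35) - 9 = 33

P + Q = (35, 33)


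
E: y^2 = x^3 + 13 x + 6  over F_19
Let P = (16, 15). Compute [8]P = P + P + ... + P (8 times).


k = 8 = 1000_2 (binary, LSB first: 0001)
Double-and-add from P = (16, 15):
  bit 0 = 0: acc unchanged = O
  bit 1 = 0: acc unchanged = O
  bit 2 = 0: acc unchanged = O
  bit 3 = 1: acc = O + (5, 14) = (5, 14)

8P = (5, 14)


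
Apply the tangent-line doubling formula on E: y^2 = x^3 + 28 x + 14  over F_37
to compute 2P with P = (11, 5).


Doubling: s = (3 x1^2 + a) / (2 y1)
s = (3*11^2 + 28) / (2*5) mod 37 = 28
x3 = s^2 - 2 x1 mod 37 = 28^2 - 2*11 = 22
y3 = s (x1 - x3) - y1 mod 37 = 28 * (11 - 22) - 5 = 20

2P = (22, 20)


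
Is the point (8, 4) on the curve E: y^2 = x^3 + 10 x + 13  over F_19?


Check whether y^2 = x^3 + 10 x + 13 (mod 19) for (x, y) = (8, 4).
LHS: y^2 = 4^2 mod 19 = 16
RHS: x^3 + 10 x + 13 = 8^3 + 10*8 + 13 mod 19 = 16
LHS = RHS

Yes, on the curve


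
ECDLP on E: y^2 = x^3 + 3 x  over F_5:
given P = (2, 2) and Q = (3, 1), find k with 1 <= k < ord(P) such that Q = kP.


Enumerate multiples of P until we hit Q = (3, 1):
  1P = (2, 2)
  2P = (1, 3)
  3P = (3, 4)
  4P = (4, 4)
  5P = (0, 0)
  6P = (4, 1)
  7P = (3, 1)
Match found at i = 7.

k = 7


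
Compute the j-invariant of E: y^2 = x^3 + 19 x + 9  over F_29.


Delta = -16(4 a^3 + 27 b^2) mod 29 = 8
-1728 * (4 a)^3 = -1728 * (4*19)^3 mod 29 = 7
j = 7 * 8^(-1) mod 29 = 19

j = 19 (mod 29)


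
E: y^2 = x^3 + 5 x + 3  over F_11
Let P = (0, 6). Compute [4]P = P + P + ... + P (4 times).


k = 4 = 100_2 (binary, LSB first: 001)
Double-and-add from P = (0, 6):
  bit 0 = 0: acc unchanged = O
  bit 1 = 0: acc unchanged = O
  bit 2 = 1: acc = O + (8, 7) = (8, 7)

4P = (8, 7)


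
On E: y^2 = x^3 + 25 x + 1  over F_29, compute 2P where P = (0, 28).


Doubling: s = (3 x1^2 + a) / (2 y1)
s = (3*0^2 + 25) / (2*28) mod 29 = 2
x3 = s^2 - 2 x1 mod 29 = 2^2 - 2*0 = 4
y3 = s (x1 - x3) - y1 mod 29 = 2 * (0 - 4) - 28 = 22

2P = (4, 22)


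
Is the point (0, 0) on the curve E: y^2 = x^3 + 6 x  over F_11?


Check whether y^2 = x^3 + 6 x + 0 (mod 11) for (x, y) = (0, 0).
LHS: y^2 = 0^2 mod 11 = 0
RHS: x^3 + 6 x + 0 = 0^3 + 6*0 + 0 mod 11 = 0
LHS = RHS

Yes, on the curve


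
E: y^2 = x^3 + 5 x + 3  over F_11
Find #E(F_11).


For each x in F_11, count y with y^2 = x^3 + 5 x + 3 mod 11:
  x = 0: RHS = 3, y in [5, 6]  -> 2 point(s)
  x = 1: RHS = 9, y in [3, 8]  -> 2 point(s)
  x = 3: RHS = 1, y in [1, 10]  -> 2 point(s)
  x = 8: RHS = 5, y in [4, 7]  -> 2 point(s)
Affine points: 8. Add the point at infinity: total = 9.

#E(F_11) = 9


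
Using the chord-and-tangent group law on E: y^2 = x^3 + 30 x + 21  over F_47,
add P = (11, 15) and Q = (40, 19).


P != Q, so use the chord formula.
s = (y2 - y1) / (x2 - x1) = (4) / (29) mod 47 = 5
x3 = s^2 - x1 - x2 mod 47 = 5^2 - 11 - 40 = 21
y3 = s (x1 - x3) - y1 mod 47 = 5 * (11 - 21) - 15 = 29

P + Q = (21, 29)


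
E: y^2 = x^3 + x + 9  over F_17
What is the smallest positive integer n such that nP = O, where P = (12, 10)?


Compute successive multiples of P until we hit O:
  1P = (12, 10)
  2P = (2, 11)
  3P = (11, 12)
  4P = (15, 13)
  5P = (8, 11)
  6P = (13, 3)
  7P = (7, 6)
  8P = (0, 3)
  ... (continuing to 25P)
  25P = O

ord(P) = 25


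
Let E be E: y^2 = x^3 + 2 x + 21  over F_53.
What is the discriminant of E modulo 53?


4 a^3 + 27 b^2 = 4*2^3 + 27*21^2 = 32 + 11907 = 11939
Delta = -16 * (11939) = -191024
Delta mod 53 = 41

Delta = 41 (mod 53)


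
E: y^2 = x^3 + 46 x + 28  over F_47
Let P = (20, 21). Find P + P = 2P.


Doubling: s = (3 x1^2 + a) / (2 y1)
s = (3*20^2 + 46) / (2*21) mod 47 = 14
x3 = s^2 - 2 x1 mod 47 = 14^2 - 2*20 = 15
y3 = s (x1 - x3) - y1 mod 47 = 14 * (20 - 15) - 21 = 2

2P = (15, 2)


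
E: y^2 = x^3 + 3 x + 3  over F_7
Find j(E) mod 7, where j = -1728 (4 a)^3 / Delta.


Delta = -16(4 a^3 + 27 b^2) mod 7 = 5
-1728 * (4 a)^3 = -1728 * (4*3)^3 mod 7 = 6
j = 6 * 5^(-1) mod 7 = 4

j = 4 (mod 7)


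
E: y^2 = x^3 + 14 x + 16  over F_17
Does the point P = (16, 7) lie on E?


Check whether y^2 = x^3 + 14 x + 16 (mod 17) for (x, y) = (16, 7).
LHS: y^2 = 7^2 mod 17 = 15
RHS: x^3 + 14 x + 16 = 16^3 + 14*16 + 16 mod 17 = 1
LHS != RHS

No, not on the curve


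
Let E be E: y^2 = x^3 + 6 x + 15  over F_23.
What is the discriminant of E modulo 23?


4 a^3 + 27 b^2 = 4*6^3 + 27*15^2 = 864 + 6075 = 6939
Delta = -16 * (6939) = -111024
Delta mod 23 = 20

Delta = 20 (mod 23)


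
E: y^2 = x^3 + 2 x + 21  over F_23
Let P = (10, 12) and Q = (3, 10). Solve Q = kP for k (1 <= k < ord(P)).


Enumerate multiples of P until we hit Q = (3, 10):
  1P = (10, 12)
  2P = (12, 5)
  3P = (19, 8)
  4P = (3, 13)
  5P = (18, 22)
  6P = (21, 3)
  7P = (17, 0)
  8P = (21, 20)
  9P = (18, 1)
  10P = (3, 10)
Match found at i = 10.

k = 10


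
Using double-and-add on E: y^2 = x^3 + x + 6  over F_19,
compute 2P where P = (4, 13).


k = 2 = 10_2 (binary, LSB first: 01)
Double-and-add from P = (4, 13):
  bit 0 = 0: acc unchanged = O
  bit 1 = 1: acc = O + (3, 13) = (3, 13)

2P = (3, 13)


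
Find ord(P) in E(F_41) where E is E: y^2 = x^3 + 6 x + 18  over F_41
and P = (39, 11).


Compute successive multiples of P until we hit O:
  1P = (39, 11)
  2P = (25, 34)
  3P = (23, 33)
  4P = (11, 12)
  5P = (24, 28)
  6P = (15, 11)
  7P = (28, 30)
  8P = (19, 29)
  ... (continuing to 35P)
  35P = O

ord(P) = 35


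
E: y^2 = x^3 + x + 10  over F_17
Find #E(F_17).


For each x in F_17, count y with y^2 = x^3 + 1 x + 10 mod 17:
  x = 5: RHS = 4, y in [2, 15]  -> 2 point(s)
  x = 9: RHS = 0, y in [0]  -> 1 point(s)
  x = 10: RHS = 0, y in [0]  -> 1 point(s)
  x = 11: RHS = 9, y in [3, 14]  -> 2 point(s)
  x = 12: RHS = 16, y in [4, 13]  -> 2 point(s)
  x = 15: RHS = 0, y in [0]  -> 1 point(s)
  x = 16: RHS = 8, y in [5, 12]  -> 2 point(s)
Affine points: 11. Add the point at infinity: total = 12.

#E(F_17) = 12


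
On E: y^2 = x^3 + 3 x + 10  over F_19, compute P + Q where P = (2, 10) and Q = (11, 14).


P != Q, so use the chord formula.
s = (y2 - y1) / (x2 - x1) = (4) / (9) mod 19 = 11
x3 = s^2 - x1 - x2 mod 19 = 11^2 - 2 - 11 = 13
y3 = s (x1 - x3) - y1 mod 19 = 11 * (2 - 13) - 10 = 2

P + Q = (13, 2)


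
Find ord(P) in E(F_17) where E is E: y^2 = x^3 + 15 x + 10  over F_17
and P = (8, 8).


Compute successive multiples of P until we hit O:
  1P = (8, 8)
  2P = (10, 15)
  3P = (7, 4)
  4P = (1, 3)
  5P = (4, 7)
  6P = (4, 10)
  7P = (1, 14)
  8P = (7, 13)
  ... (continuing to 11P)
  11P = O

ord(P) = 11


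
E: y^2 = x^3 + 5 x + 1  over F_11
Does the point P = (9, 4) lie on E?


Check whether y^2 = x^3 + 5 x + 1 (mod 11) for (x, y) = (9, 4).
LHS: y^2 = 4^2 mod 11 = 5
RHS: x^3 + 5 x + 1 = 9^3 + 5*9 + 1 mod 11 = 5
LHS = RHS

Yes, on the curve


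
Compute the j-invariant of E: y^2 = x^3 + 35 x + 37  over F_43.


Delta = -16(4 a^3 + 27 b^2) mod 43 = 16
-1728 * (4 a)^3 = -1728 * (4*35)^3 mod 43 = 16
j = 16 * 16^(-1) mod 43 = 1

j = 1 (mod 43)


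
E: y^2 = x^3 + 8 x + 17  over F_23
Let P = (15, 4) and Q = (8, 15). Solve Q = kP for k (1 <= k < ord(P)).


Enumerate multiples of P until we hit Q = (8, 15):
  1P = (15, 4)
  2P = (20, 9)
  3P = (12, 22)
  4P = (9, 6)
  5P = (17, 12)
  6P = (7, 5)
  7P = (10, 4)
  8P = (21, 19)
  9P = (22, 13)
  10P = (13, 15)
  11P = (8, 15)
Match found at i = 11.

k = 11


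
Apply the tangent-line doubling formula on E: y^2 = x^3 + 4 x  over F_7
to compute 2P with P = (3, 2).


Doubling: s = (3 x1^2 + a) / (2 y1)
s = (3*3^2 + 4) / (2*2) mod 7 = 6
x3 = s^2 - 2 x1 mod 7 = 6^2 - 2*3 = 2
y3 = s (x1 - x3) - y1 mod 7 = 6 * (3 - 2) - 2 = 4

2P = (2, 4)


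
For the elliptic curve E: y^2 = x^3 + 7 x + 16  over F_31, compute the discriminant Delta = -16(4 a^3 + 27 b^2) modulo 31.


4 a^3 + 27 b^2 = 4*7^3 + 27*16^2 = 1372 + 6912 = 8284
Delta = -16 * (8284) = -132544
Delta mod 31 = 12

Delta = 12 (mod 31)


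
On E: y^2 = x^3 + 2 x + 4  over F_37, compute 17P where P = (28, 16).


k = 17 = 10001_2 (binary, LSB first: 10001)
Double-and-add from P = (28, 16):
  bit 0 = 1: acc = O + (28, 16) = (28, 16)
  bit 1 = 0: acc unchanged = (28, 16)
  bit 2 = 0: acc unchanged = (28, 16)
  bit 3 = 0: acc unchanged = (28, 16)
  bit 4 = 1: acc = (28, 16) + (24, 36) = (10, 5)

17P = (10, 5)


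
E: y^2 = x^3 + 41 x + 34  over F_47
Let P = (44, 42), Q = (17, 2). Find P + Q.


P != Q, so use the chord formula.
s = (y2 - y1) / (x2 - x1) = (7) / (20) mod 47 = 45
x3 = s^2 - x1 - x2 mod 47 = 45^2 - 44 - 17 = 37
y3 = s (x1 - x3) - y1 mod 47 = 45 * (44 - 37) - 42 = 38

P + Q = (37, 38)


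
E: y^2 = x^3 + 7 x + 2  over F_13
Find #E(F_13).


For each x in F_13, count y with y^2 = x^3 + 7 x + 2 mod 13:
  x = 1: RHS = 10, y in [6, 7]  -> 2 point(s)
  x = 4: RHS = 3, y in [4, 9]  -> 2 point(s)
  x = 6: RHS = 0, y in [0]  -> 1 point(s)
  x = 7: RHS = 4, y in [2, 11]  -> 2 point(s)
  x = 9: RHS = 1, y in [1, 12]  -> 2 point(s)
Affine points: 9. Add the point at infinity: total = 10.

#E(F_13) = 10


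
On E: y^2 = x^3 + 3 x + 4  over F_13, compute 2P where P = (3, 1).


Doubling: s = (3 x1^2 + a) / (2 y1)
s = (3*3^2 + 3) / (2*1) mod 13 = 2
x3 = s^2 - 2 x1 mod 13 = 2^2 - 2*3 = 11
y3 = s (x1 - x3) - y1 mod 13 = 2 * (3 - 11) - 1 = 9

2P = (11, 9)


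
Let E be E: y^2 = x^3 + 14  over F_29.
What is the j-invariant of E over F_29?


Delta = -16(4 a^3 + 27 b^2) mod 29 = 8
-1728 * (4 a)^3 = -1728 * (4*0)^3 mod 29 = 0
j = 0 * 8^(-1) mod 29 = 0

j = 0 (mod 29)


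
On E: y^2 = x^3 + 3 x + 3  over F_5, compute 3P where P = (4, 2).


k = 3 = 11_2 (binary, LSB first: 11)
Double-and-add from P = (4, 2):
  bit 0 = 1: acc = O + (4, 2) = (4, 2)
  bit 1 = 1: acc = (4, 2) + (3, 2) = (3, 3)

3P = (3, 3)


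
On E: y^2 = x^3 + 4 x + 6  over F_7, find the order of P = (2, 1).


Compute successive multiples of P until we hit O:
  1P = (2, 1)
  2P = (4, 4)
  3P = (5, 5)
  4P = (1, 5)
  5P = (6, 1)
  6P = (6, 6)
  7P = (1, 2)
  8P = (5, 2)
  ... (continuing to 11P)
  11P = O

ord(P) = 11


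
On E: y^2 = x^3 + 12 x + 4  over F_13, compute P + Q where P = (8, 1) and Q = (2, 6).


P != Q, so use the chord formula.
s = (y2 - y1) / (x2 - x1) = (5) / (7) mod 13 = 10
x3 = s^2 - x1 - x2 mod 13 = 10^2 - 8 - 2 = 12
y3 = s (x1 - x3) - y1 mod 13 = 10 * (8 - 12) - 1 = 11

P + Q = (12, 11)


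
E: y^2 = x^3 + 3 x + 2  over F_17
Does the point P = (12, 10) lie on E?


Check whether y^2 = x^3 + 3 x + 2 (mod 17) for (x, y) = (12, 10).
LHS: y^2 = 10^2 mod 17 = 15
RHS: x^3 + 3 x + 2 = 12^3 + 3*12 + 2 mod 17 = 15
LHS = RHS

Yes, on the curve


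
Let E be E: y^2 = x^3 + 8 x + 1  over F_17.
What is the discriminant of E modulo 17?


4 a^3 + 27 b^2 = 4*8^3 + 27*1^2 = 2048 + 27 = 2075
Delta = -16 * (2075) = -33200
Delta mod 17 = 1

Delta = 1 (mod 17)


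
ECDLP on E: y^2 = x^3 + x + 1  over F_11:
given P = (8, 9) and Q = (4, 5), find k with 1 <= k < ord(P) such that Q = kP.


Enumerate multiples of P until we hit Q = (4, 5):
  1P = (8, 9)
  2P = (0, 1)
  3P = (4, 6)
  4P = (3, 3)
  5P = (1, 6)
  6P = (6, 6)
  7P = (2, 0)
  8P = (6, 5)
  9P = (1, 5)
  10P = (3, 8)
  11P = (4, 5)
Match found at i = 11.

k = 11


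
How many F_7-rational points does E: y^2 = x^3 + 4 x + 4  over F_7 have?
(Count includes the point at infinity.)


For each x in F_7, count y with y^2 = x^3 + 4 x + 4 mod 7:
  x = 0: RHS = 4, y in [2, 5]  -> 2 point(s)
  x = 1: RHS = 2, y in [3, 4]  -> 2 point(s)
  x = 3: RHS = 1, y in [1, 6]  -> 2 point(s)
  x = 4: RHS = 0, y in [0]  -> 1 point(s)
  x = 5: RHS = 2, y in [3, 4]  -> 2 point(s)
Affine points: 9. Add the point at infinity: total = 10.

#E(F_7) = 10


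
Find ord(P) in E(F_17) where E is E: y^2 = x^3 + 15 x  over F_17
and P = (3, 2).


Compute successive multiples of P until we hit O:
  1P = (3, 2)
  2P = (15, 8)
  3P = (12, 2)
  4P = (2, 15)
  5P = (11, 0)
  6P = (2, 2)
  7P = (12, 15)
  8P = (15, 9)
  ... (continuing to 10P)
  10P = O

ord(P) = 10


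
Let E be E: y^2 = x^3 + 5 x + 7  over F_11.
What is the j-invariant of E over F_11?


Delta = -16(4 a^3 + 27 b^2) mod 11 = 4
-1728 * (4 a)^3 = -1728 * (4*5)^3 mod 11 = 8
j = 8 * 4^(-1) mod 11 = 2

j = 2 (mod 11)


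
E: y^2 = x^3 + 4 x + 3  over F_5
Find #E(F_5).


For each x in F_5, count y with y^2 = x^3 + 4 x + 3 mod 5:
  x = 2: RHS = 4, y in [2, 3]  -> 2 point(s)
Affine points: 2. Add the point at infinity: total = 3.

#E(F_5) = 3


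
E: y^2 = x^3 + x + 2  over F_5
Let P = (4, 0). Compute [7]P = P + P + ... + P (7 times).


k = 7 = 111_2 (binary, LSB first: 111)
Double-and-add from P = (4, 0):
  bit 0 = 1: acc = O + (4, 0) = (4, 0)
  bit 1 = 1: acc = (4, 0) + O = (4, 0)
  bit 2 = 1: acc = (4, 0) + O = (4, 0)

7P = (4, 0)


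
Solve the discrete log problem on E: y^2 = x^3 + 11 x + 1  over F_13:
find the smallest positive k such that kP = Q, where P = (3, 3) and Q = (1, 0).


Enumerate multiples of P until we hit Q = (1, 0):
  1P = (3, 3)
  2P = (11, 7)
  3P = (9, 7)
  4P = (0, 12)
  5P = (6, 6)
  6P = (5, 8)
  7P = (8, 4)
  8P = (1, 0)
Match found at i = 8.

k = 8


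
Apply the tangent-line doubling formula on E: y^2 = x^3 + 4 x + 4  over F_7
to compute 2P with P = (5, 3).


Doubling: s = (3 x1^2 + a) / (2 y1)
s = (3*5^2 + 4) / (2*3) mod 7 = 5
x3 = s^2 - 2 x1 mod 7 = 5^2 - 2*5 = 1
y3 = s (x1 - x3) - y1 mod 7 = 5 * (5 - 1) - 3 = 3

2P = (1, 3)


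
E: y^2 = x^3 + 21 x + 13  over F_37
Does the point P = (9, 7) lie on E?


Check whether y^2 = x^3 + 21 x + 13 (mod 37) for (x, y) = (9, 7).
LHS: y^2 = 7^2 mod 37 = 12
RHS: x^3 + 21 x + 13 = 9^3 + 21*9 + 13 mod 37 = 6
LHS != RHS

No, not on the curve


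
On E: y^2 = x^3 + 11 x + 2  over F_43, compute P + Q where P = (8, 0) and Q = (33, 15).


P != Q, so use the chord formula.
s = (y2 - y1) / (x2 - x1) = (15) / (25) mod 43 = 35
x3 = s^2 - x1 - x2 mod 43 = 35^2 - 8 - 33 = 23
y3 = s (x1 - x3) - y1 mod 43 = 35 * (8 - 23) - 0 = 34

P + Q = (23, 34)


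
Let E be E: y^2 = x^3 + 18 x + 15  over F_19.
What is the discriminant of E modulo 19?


4 a^3 + 27 b^2 = 4*18^3 + 27*15^2 = 23328 + 6075 = 29403
Delta = -16 * (29403) = -470448
Delta mod 19 = 11

Delta = 11 (mod 19)


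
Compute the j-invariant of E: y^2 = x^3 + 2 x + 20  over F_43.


Delta = -16(4 a^3 + 27 b^2) mod 43 = 21
-1728 * (4 a)^3 = -1728 * (4*2)^3 mod 43 = 32
j = 32 * 21^(-1) mod 43 = 22

j = 22 (mod 43)


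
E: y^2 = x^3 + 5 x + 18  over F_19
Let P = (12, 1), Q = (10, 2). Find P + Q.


P != Q, so use the chord formula.
s = (y2 - y1) / (x2 - x1) = (1) / (17) mod 19 = 9
x3 = s^2 - x1 - x2 mod 19 = 9^2 - 12 - 10 = 2
y3 = s (x1 - x3) - y1 mod 19 = 9 * (12 - 2) - 1 = 13

P + Q = (2, 13)


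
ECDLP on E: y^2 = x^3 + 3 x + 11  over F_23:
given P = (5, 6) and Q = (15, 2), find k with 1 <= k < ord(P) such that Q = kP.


Enumerate multiples of P until we hit Q = (15, 2):
  1P = (5, 6)
  2P = (15, 21)
  3P = (11, 8)
  4P = (2, 18)
  5P = (9, 10)
  6P = (10, 12)
  7P = (3, 1)
  8P = (4, 8)
  9P = (18, 20)
  10P = (13, 19)
  11P = (8, 15)
  12P = (19, 21)
  13P = (12, 21)
  14P = (12, 2)
  15P = (19, 2)
  16P = (8, 8)
  17P = (13, 4)
  18P = (18, 3)
  19P = (4, 15)
  20P = (3, 22)
  21P = (10, 11)
  22P = (9, 13)
  23P = (2, 5)
  24P = (11, 15)
  25P = (15, 2)
Match found at i = 25.

k = 25


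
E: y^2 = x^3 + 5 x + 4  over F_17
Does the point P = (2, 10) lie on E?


Check whether y^2 = x^3 + 5 x + 4 (mod 17) for (x, y) = (2, 10).
LHS: y^2 = 10^2 mod 17 = 15
RHS: x^3 + 5 x + 4 = 2^3 + 5*2 + 4 mod 17 = 5
LHS != RHS

No, not on the curve


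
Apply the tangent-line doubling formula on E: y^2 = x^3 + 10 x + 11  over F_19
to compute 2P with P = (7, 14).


Doubling: s = (3 x1^2 + a) / (2 y1)
s = (3*7^2 + 10) / (2*14) mod 19 = 9
x3 = s^2 - 2 x1 mod 19 = 9^2 - 2*7 = 10
y3 = s (x1 - x3) - y1 mod 19 = 9 * (7 - 10) - 14 = 16

2P = (10, 16)


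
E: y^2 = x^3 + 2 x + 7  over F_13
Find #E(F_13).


For each x in F_13, count y with y^2 = x^3 + 2 x + 7 mod 13:
  x = 1: RHS = 10, y in [6, 7]  -> 2 point(s)
  x = 3: RHS = 1, y in [1, 12]  -> 2 point(s)
  x = 4: RHS = 1, y in [1, 12]  -> 2 point(s)
  x = 5: RHS = 12, y in [5, 8]  -> 2 point(s)
  x = 6: RHS = 1, y in [1, 12]  -> 2 point(s)
  x = 7: RHS = 0, y in [0]  -> 1 point(s)
  x = 9: RHS = 0, y in [0]  -> 1 point(s)
  x = 10: RHS = 0, y in [0]  -> 1 point(s)
  x = 12: RHS = 4, y in [2, 11]  -> 2 point(s)
Affine points: 15. Add the point at infinity: total = 16.

#E(F_13) = 16


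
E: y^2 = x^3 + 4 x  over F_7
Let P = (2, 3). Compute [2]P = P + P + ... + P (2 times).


k = 2 = 10_2 (binary, LSB first: 01)
Double-and-add from P = (2, 3):
  bit 0 = 0: acc unchanged = O
  bit 1 = 1: acc = O + (0, 0) = (0, 0)

2P = (0, 0)


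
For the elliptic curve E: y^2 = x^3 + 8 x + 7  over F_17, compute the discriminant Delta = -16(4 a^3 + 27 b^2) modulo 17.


4 a^3 + 27 b^2 = 4*8^3 + 27*7^2 = 2048 + 1323 = 3371
Delta = -16 * (3371) = -53936
Delta mod 17 = 5

Delta = 5 (mod 17)


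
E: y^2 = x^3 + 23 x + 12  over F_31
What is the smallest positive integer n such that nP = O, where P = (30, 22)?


Compute successive multiples of P until we hit O:
  1P = (30, 22)
  2P = (6, 26)
  3P = (20, 28)
  4P = (26, 19)
  5P = (24, 29)
  6P = (24, 2)
  7P = (26, 12)
  8P = (20, 3)
  ... (continuing to 11P)
  11P = O

ord(P) = 11


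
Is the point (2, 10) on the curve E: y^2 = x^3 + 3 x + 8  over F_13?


Check whether y^2 = x^3 + 3 x + 8 (mod 13) for (x, y) = (2, 10).
LHS: y^2 = 10^2 mod 13 = 9
RHS: x^3 + 3 x + 8 = 2^3 + 3*2 + 8 mod 13 = 9
LHS = RHS

Yes, on the curve


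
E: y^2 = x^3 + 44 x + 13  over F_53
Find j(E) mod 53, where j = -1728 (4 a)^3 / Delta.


Delta = -16(4 a^3 + 27 b^2) mod 53 = 42
-1728 * (4 a)^3 = -1728 * (4*44)^3 mod 53 = 35
j = 35 * 42^(-1) mod 53 = 45

j = 45 (mod 53)


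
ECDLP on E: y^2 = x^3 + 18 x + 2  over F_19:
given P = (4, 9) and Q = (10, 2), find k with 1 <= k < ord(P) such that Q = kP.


Enumerate multiples of P until we hit Q = (10, 2):
  1P = (4, 9)
  2P = (16, 4)
  3P = (3, 8)
  4P = (13, 1)
  5P = (11, 12)
  6P = (10, 2)
Match found at i = 6.

k = 6


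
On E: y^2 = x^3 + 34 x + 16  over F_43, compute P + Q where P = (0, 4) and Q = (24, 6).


P != Q, so use the chord formula.
s = (y2 - y1) / (x2 - x1) = (2) / (24) mod 43 = 18
x3 = s^2 - x1 - x2 mod 43 = 18^2 - 0 - 24 = 42
y3 = s (x1 - x3) - y1 mod 43 = 18 * (0 - 42) - 4 = 14

P + Q = (42, 14)


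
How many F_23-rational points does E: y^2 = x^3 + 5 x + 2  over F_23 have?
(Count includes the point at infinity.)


For each x in F_23, count y with y^2 = x^3 + 5 x + 2 mod 23:
  x = 0: RHS = 2, y in [5, 18]  -> 2 point(s)
  x = 1: RHS = 8, y in [10, 13]  -> 2 point(s)
  x = 6: RHS = 18, y in [8, 15]  -> 2 point(s)
  x = 7: RHS = 12, y in [9, 14]  -> 2 point(s)
  x = 8: RHS = 2, y in [5, 18]  -> 2 point(s)
  x = 11: RHS = 8, y in [10, 13]  -> 2 point(s)
  x = 15: RHS = 2, y in [5, 18]  -> 2 point(s)
  x = 17: RHS = 9, y in [3, 20]  -> 2 point(s)
  x = 18: RHS = 13, y in [6, 17]  -> 2 point(s)
  x = 20: RHS = 6, y in [11, 12]  -> 2 point(s)
Affine points: 20. Add the point at infinity: total = 21.

#E(F_23) = 21


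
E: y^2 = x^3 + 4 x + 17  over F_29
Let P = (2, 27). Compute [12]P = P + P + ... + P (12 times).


k = 12 = 1100_2 (binary, LSB first: 0011)
Double-and-add from P = (2, 27):
  bit 0 = 0: acc unchanged = O
  bit 1 = 0: acc unchanged = O
  bit 2 = 1: acc = O + (18, 18) = (18, 18)
  bit 3 = 1: acc = (18, 18) + (27, 28) = (6, 5)

12P = (6, 5)


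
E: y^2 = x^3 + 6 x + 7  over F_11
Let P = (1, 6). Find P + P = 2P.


Doubling: s = (3 x1^2 + a) / (2 y1)
s = (3*1^2 + 6) / (2*6) mod 11 = 9
x3 = s^2 - 2 x1 mod 11 = 9^2 - 2*1 = 2
y3 = s (x1 - x3) - y1 mod 11 = 9 * (1 - 2) - 6 = 7

2P = (2, 7)


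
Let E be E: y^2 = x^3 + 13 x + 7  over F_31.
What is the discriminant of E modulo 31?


4 a^3 + 27 b^2 = 4*13^3 + 27*7^2 = 8788 + 1323 = 10111
Delta = -16 * (10111) = -161776
Delta mod 31 = 13

Delta = 13 (mod 31)


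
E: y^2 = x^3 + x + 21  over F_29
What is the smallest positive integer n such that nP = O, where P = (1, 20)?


Compute successive multiples of P until we hit O:
  1P = (1, 20)
  2P = (7, 20)
  3P = (21, 9)
  4P = (11, 0)
  5P = (21, 20)
  6P = (7, 9)
  7P = (1, 9)
  8P = O

ord(P) = 8


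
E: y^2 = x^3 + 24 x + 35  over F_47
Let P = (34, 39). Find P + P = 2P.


Doubling: s = (3 x1^2 + a) / (2 y1)
s = (3*34^2 + 24) / (2*39) mod 47 = 5
x3 = s^2 - 2 x1 mod 47 = 5^2 - 2*34 = 4
y3 = s (x1 - x3) - y1 mod 47 = 5 * (34 - 4) - 39 = 17

2P = (4, 17)
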